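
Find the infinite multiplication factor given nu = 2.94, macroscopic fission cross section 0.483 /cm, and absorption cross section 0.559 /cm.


k_inf = nu * Sigma_f / Sigma_a
k_inf = 2.94 * 0.483 / 0.559
k_inf = 2.5403

2.5403


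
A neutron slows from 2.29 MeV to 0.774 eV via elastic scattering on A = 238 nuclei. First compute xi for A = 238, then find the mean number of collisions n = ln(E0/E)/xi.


xi = 1 + (A-1)^2/(2A)*ln((A-1)/(A+1)) = 0.008379872 (for A = 238)
n = ln(E0/E) / xi
n = ln(2.29e6 / 0.774) / 0.008379872
n = ln(2.958656e+06) / 0.008379872 = 1778.1

1778.1


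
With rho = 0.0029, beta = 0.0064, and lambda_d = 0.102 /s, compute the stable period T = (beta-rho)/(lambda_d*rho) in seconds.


T = (beta - rho) / (lambda_d * rho)
T = (0.0064 - 0.0029) / (0.102 * 0.0029)
T = 11.832 s

11.832


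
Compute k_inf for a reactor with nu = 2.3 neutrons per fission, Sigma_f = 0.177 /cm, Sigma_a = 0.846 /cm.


k_inf = nu * Sigma_f / Sigma_a
k_inf = 2.3 * 0.177 / 0.846
k_inf = 0.48121

0.48121


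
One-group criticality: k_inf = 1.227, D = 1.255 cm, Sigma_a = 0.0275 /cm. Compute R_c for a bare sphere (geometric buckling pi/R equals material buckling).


L^2 = D / Sigma_a = 1.255 / 0.0275 = 45.63636 cm^2
B_m^2 = (k_inf - 1) / L^2 = (1.227 - 1) / 45.63636 = 0.004974104 /cm^2
For a bare sphere: B_g = pi/R, so R_c = pi / sqrt(B_m^2)
R_c = pi / sqrt(0.004974104) = 44.544 cm

44.544


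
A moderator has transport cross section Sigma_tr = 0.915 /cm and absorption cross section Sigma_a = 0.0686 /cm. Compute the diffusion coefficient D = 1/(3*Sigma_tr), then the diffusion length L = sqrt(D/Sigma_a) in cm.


D = 1 / (3 * Sigma_tr) = 1 / (3 * 0.915) = 0.3642987 cm
L = sqrt(D / Sigma_a)
L = sqrt(0.3642987 / 0.0686)
L = 2.3044 cm

2.3044


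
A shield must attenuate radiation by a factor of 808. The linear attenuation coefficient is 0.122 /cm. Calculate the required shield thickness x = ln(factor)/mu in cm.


x = ln(factor) / mu
x = ln(808) / 0.122
x = 54.873 cm

54.873


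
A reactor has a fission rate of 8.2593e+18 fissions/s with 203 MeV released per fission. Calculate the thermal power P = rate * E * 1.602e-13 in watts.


P = fission_rate * E_MeV * 1.602e-13
P = 8.2593e+18 * 203 * 1.602e-13
P = 2.6860e+08 W

2.6860e+08


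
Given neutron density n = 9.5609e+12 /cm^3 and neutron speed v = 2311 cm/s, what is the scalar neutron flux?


phi = n * v
phi = 9.5609e+12 * 2311
phi = 2.2095e+16 /cm^2/s

2.2095e+16


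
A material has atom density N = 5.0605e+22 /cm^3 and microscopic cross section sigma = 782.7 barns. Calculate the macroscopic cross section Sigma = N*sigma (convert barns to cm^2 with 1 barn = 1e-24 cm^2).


Sigma = N * sigma_barns * 1e-24
Sigma = 5.0605e+22 * 782.7 * 1e-24
Sigma = 39.609 /cm

39.609


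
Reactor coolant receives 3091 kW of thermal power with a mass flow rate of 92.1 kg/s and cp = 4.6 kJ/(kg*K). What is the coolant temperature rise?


dT = Q / (m_dot * cp)
dT = 3091 / (92.1 * 4.6)
dT = 7.2959 C

7.2959


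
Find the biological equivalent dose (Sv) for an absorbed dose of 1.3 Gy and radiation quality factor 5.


H = D * Q
H = 1.3 * 5
H = 6.5000 Sv

6.5000


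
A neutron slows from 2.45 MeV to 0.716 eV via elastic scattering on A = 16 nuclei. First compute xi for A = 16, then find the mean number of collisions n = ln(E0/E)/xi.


xi = 1 + (A-1)^2/(2A)*ln((A-1)/(A+1)) = 0.1199467 (for A = 16)
n = ln(E0/E) / xi
n = ln(2.45e6 / 0.716) / 0.1199467
n = ln(3.421788e+06) / 0.1199467 = 125.44

125.44


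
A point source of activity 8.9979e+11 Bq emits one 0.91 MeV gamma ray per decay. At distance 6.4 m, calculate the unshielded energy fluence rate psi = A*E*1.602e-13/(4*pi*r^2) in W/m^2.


psi = A * E * 1.602e-13 / (4*pi*r^2)
psi = 8.9979e+11 * 0.91 * 1.602e-13 / (4*pi*6.4^2)
psi = 2.5484e-04 W/m^2

2.5484e-04


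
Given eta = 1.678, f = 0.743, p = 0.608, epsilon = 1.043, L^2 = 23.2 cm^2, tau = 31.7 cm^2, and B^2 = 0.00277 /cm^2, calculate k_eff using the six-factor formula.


k_inf = eta*f*p*eps = 1.678*0.743*0.608*1.043 = 0.7906216
P_TNL = 1/(1 + L^2*B^2) = 1/(1 + 23.2*0.00277) = 0.9396165
P_FNL = exp(-B^2*tau) = exp(-0.00277*31.7) = 0.9159358
k_eff = k_inf * P_TNL * P_FNL = 0.7906216 * 0.9396165 * 0.9159358
k_eff = 0.68043

0.68043


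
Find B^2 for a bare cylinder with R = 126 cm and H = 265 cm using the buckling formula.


B^2 = (2.405/R)^2 + (pi/H)^2
B^2 = (2.405/126)^2 + (pi/265)^2
B^2 = 5.0487e-04 /cm^2

5.0487e-04


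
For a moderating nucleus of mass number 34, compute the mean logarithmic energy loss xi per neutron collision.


xi = 1 + (A-1)^2/(2A) * ln((A-1)/(A+1))
xi = 1 + (34-1)^2/(2*34) * ln((34-1)/(34 +1))
xi = 0.057687

0.057687


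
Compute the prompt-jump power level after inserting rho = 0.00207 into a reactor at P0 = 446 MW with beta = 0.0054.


P1/P0 = beta / (beta - rho)
P1/P0 = 0.0054 / (0.0054 - 0.00207) = 1.621622
P1 = 446 * 1.621622 = 723.24 MW

723.24


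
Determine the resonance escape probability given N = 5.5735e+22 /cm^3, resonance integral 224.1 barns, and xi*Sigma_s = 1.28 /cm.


p = exp(-N * I * 1e-24 / (xi*Sigma_s))
p = exp(-5.5735e+22 * 224.1 * 1e-24 / 1.28)
p = 5.7831e-05

5.7831e-05


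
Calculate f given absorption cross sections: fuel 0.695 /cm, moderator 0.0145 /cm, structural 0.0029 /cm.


f = Sigma_a_fuel / (Sigma_a_fuel + Sigma_a_mod + Sigma_a_other)
f = 0.695 / (0.695 + 0.0145 + 0.0029)
f = 0.97558

0.97558


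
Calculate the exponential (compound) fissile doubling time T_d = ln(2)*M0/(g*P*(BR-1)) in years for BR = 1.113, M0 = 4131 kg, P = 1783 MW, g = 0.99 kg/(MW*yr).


Breeding gain G = BR - 1 = 1.113 - 1 = 0.113
Fissile production rate = g * P * G = 0.99 * 1783 * 0.113 = 199.46421 kg/yr
T_d = ln(2) * M0 / (g * P * G)
T_d = ln(2) * 4131 / 199.46421 = 14.355 yr

14.355


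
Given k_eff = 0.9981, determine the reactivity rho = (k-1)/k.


rho = (k_eff - 1) / k_eff
rho = (0.9981 - 1) / 0.9981
rho = -0.0019036

-0.0019036


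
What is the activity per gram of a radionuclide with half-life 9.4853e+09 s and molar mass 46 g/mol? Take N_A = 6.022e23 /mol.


lambda = ln(2) / t_half = ln(2) / 9.4853e+09 = 7.307594e-11 /s
SA = lambda * N_A / M
SA = 7.307594e-11 * 6.022e23 / 46
SA = 9.5666e+11 Bq/g

9.5666e+11


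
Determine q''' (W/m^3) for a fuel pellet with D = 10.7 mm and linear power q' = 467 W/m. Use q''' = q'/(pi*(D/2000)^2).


r = D / 2 / 1000 = 10.7 / 2 / 1000 = 0.00535 m
q''' = q' / (pi * r^2)
q''' = 467 / (pi * 0.00535^2)
q''' = 5.1935e+06 W/m^3

5.1935e+06


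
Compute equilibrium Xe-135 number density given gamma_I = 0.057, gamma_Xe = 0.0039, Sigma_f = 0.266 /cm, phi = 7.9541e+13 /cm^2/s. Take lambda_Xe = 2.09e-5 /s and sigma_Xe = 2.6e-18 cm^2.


Xe_eq = (gamma_I + gamma_Xe) * Sigma_f * phi / (lambda_Xe + sigma_Xe * phi)
Numerator = (0.057 + 0.0039) * 0.266 * 7.9541e+13 = 1.288516e+12
Denominator = 2.09e-5 + 2.6e-18 * 7.9541e+13 = 2.277066e-04
Xe_eq = 1.288516e+12 / 2.277066e-04 = 5.6587e+15 /cm^3

5.6587e+15


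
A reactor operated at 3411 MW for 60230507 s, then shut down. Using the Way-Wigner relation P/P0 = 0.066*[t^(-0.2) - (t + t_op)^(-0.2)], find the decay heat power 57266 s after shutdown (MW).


P/P0 = 0.066 * [t^(-0.2) - (t + t_op)^(-0.2)]
P/P0 = 0.066 * [57266^(-0.2) - (57266 + 60230507)^(-0.2)]
P/P0 = 0.066 * [0.1117945 - 0.02779420] = 0.005544020
P = 3411 * 0.005544020 = 18.911 MW

18.911


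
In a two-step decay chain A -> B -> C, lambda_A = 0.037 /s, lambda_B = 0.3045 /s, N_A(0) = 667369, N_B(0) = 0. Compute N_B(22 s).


N_B(t) = lambda_A * N_A0 / (lambda_B - lambda_A) * [exp(-lambda_A*t) - exp(-lambda_B*t)]
exp(-0.037*22) = 0.4430822; exp(-0.3045*22) = 0.001232143
N_B = 0.037 * 667369 / (0.3045 - 0.037) * (0.4430822 - 0.001232143)
N_B = 40787

40787


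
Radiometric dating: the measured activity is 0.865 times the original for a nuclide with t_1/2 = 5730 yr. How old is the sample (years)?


lambda = ln(2) / t_half = ln(2) / 5730 = 1.209681e-04 /yr
t = -ln(A/A0) / lambda
t = -ln(0.865) / 1.209681e-04
t = 1198.9 yr

1198.9


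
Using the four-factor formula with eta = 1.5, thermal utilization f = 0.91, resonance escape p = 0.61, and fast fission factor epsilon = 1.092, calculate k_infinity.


k_inf = eta * f * p * epsilon
k_inf = 1.5 * 0.91 * 0.61 * 1.092
k_inf = 0.90925

0.90925


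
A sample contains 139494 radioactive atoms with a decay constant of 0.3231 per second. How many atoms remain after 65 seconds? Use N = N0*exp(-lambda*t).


N = N0 * exp(-lambda * t)
N = 139494 * exp(-0.3231 * 65)
N = 1.0561e-04

1.0561e-04


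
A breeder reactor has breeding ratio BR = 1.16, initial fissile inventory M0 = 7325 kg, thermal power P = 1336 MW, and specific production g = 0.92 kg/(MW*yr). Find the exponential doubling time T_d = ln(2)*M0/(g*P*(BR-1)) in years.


Breeding gain G = BR - 1 = 1.16 - 1 = 0.16
Fissile production rate = g * P * G = 0.92 * 1336 * 0.16 = 196.6592 kg/yr
T_d = ln(2) * M0 / (g * P * G)
T_d = ln(2) * 7325 / 196.6592 = 25.818 yr

25.818


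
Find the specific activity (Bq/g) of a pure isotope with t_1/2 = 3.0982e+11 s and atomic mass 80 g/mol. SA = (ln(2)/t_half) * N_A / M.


lambda = ln(2) / t_half = ln(2) / 3.0982e+11 = 2.237258e-12 /s
SA = lambda * N_A / M
SA = 2.237258e-12 * 6.022e23 / 80
SA = 1.6841e+10 Bq/g

1.6841e+10


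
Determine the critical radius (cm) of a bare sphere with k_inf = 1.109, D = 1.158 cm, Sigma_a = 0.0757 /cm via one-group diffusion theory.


L^2 = D / Sigma_a = 1.158 / 0.0757 = 15.29723 cm^2
B_m^2 = (k_inf - 1) / L^2 = (1.109 - 1) / 15.29723 = 0.007125473 /cm^2
For a bare sphere: B_g = pi/R, so R_c = pi / sqrt(B_m^2)
R_c = pi / sqrt(0.007125473) = 37.217 cm

37.217


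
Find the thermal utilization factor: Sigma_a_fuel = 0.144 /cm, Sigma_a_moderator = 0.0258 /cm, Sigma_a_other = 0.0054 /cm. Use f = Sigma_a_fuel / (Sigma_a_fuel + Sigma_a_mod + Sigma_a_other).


f = Sigma_a_fuel / (Sigma_a_fuel + Sigma_a_mod + Sigma_a_other)
f = 0.144 / (0.144 + 0.0258 + 0.0054)
f = 0.82192

0.82192


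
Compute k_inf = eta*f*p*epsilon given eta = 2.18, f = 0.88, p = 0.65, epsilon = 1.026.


k_inf = eta * f * p * epsilon
k_inf = 2.18 * 0.88 * 0.65 * 1.026
k_inf = 1.2794

1.2794


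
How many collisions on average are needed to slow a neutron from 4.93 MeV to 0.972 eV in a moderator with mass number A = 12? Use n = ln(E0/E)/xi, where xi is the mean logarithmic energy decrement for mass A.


xi = 1 + (A-1)^2/(2A)*ln((A-1)/(A+1)) = 0.1577690 (for A = 12)
n = ln(E0/E) / xi
n = ln(4.93e6 / 0.972) / 0.1577690
n = ln(5.072016e+06) / 0.1577690 = 97.860

97.860


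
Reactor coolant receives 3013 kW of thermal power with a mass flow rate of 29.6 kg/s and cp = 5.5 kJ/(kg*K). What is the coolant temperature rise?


dT = Q / (m_dot * cp)
dT = 3013 / (29.6 * 5.5)
dT = 18.507 C

18.507


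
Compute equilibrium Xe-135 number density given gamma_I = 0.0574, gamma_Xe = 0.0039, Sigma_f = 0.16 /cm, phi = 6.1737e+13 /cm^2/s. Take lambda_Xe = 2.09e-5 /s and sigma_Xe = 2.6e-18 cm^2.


Xe_eq = (gamma_I + gamma_Xe) * Sigma_f * phi / (lambda_Xe + sigma_Xe * phi)
Numerator = (0.0574 + 0.0039) * 0.16 * 6.1737e+13 = 6.055165e+11
Denominator = 2.09e-5 + 2.6e-18 * 6.1737e+13 = 1.814162e-04
Xe_eq = 6.055165e+11 / 1.814162e-04 = 3.3377e+15 /cm^3

3.3377e+15


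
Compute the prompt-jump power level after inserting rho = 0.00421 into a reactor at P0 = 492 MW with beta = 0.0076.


P1/P0 = beta / (beta - rho)
P1/P0 = 0.0076 / (0.0076 - 0.00421) = 2.241888
P1 = 492 * 2.241888 = 1103.0 MW

1103.0


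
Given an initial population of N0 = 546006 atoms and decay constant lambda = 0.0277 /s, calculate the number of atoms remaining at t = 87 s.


N = N0 * exp(-lambda * t)
N = 546006 * exp(-0.0277 * 87)
N = 49045

49045


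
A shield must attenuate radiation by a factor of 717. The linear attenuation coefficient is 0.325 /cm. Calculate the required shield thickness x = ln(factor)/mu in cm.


x = ln(factor) / mu
x = ln(717) / 0.325
x = 20.231 cm

20.231


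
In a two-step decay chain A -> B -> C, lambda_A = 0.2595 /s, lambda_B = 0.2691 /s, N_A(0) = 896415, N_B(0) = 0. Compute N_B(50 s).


N_B(t) = lambda_A * N_A0 / (lambda_B - lambda_A) * [exp(-lambda_A*t) - exp(-lambda_B*t)]
exp(-0.2595*50) = 2.317550e-06; exp(-0.2691*50) = 1.434061e-06
N_B = 0.2595 * 896415 / (0.2691 - 0.2595) * (2.317550e-06 - 1.434061e-06)
N_B = 21.408

21.408


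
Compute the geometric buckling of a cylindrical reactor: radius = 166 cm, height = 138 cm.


B^2 = (2.405/R)^2 + (pi/H)^2
B^2 = (2.405/166)^2 + (pi/138)^2
B^2 = 7.2815e-04 /cm^2

7.2815e-04


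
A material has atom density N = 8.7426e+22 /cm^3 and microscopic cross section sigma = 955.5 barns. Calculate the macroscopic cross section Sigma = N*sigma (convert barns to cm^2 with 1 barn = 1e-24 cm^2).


Sigma = N * sigma_barns * 1e-24
Sigma = 8.7426e+22 * 955.5 * 1e-24
Sigma = 83.536 /cm

83.536


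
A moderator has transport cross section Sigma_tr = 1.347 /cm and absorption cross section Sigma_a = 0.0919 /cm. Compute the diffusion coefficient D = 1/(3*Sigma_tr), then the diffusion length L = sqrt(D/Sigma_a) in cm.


D = 1 / (3 * Sigma_tr) = 1 / (3 * 1.347) = 0.2474635 cm
L = sqrt(D / Sigma_a)
L = sqrt(0.2474635 / 0.0919)
L = 1.6410 cm

1.6410


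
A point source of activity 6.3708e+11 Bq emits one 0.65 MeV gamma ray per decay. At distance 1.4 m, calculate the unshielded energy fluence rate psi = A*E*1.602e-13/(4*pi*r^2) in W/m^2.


psi = A * E * 1.602e-13 / (4*pi*r^2)
psi = 6.3708e+11 * 0.65 * 1.602e-13 / (4*pi*1.4^2)
psi = 0.0026934 W/m^2

0.0026934


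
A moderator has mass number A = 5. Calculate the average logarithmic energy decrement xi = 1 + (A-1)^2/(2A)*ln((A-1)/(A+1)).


xi = 1 + (A-1)^2/(2A) * ln((A-1)/(A+1))
xi = 1 + (5-1)^2/(2*5) * ln((5-1)/(5 +1))
xi = 0.35126

0.35126


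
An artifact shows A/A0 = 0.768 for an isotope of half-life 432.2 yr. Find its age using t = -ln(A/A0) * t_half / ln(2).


lambda = ln(2) / t_half = ln(2) / 432.2 = 0.001603765 /yr
t = -ln(A/A0) / lambda
t = -ln(0.768) / 0.001603765
t = 164.59 yr

164.59


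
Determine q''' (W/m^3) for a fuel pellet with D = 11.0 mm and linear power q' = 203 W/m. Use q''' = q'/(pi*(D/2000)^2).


r = D / 2 / 1000 = 11.0 / 2 / 1000 = 0.0055 m
q''' = q' / (pi * r^2)
q''' = 203 / (pi * 0.0055^2)
q''' = 2.1361e+06 W/m^3

2.1361e+06


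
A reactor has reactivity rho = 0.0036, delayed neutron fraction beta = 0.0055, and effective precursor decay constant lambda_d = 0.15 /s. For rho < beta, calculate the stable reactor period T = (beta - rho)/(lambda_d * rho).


T = (beta - rho) / (lambda_d * rho)
T = (0.0055 - 0.0036) / (0.15 * 0.0036)
T = 3.5185 s

3.5185


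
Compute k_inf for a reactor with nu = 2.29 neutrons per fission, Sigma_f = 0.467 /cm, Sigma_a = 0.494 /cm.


k_inf = nu * Sigma_f / Sigma_a
k_inf = 2.29 * 0.467 / 0.494
k_inf = 2.1648

2.1648


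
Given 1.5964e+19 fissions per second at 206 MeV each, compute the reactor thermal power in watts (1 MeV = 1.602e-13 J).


P = fission_rate * E_MeV * 1.602e-13
P = 1.5964e+19 * 206 * 1.602e-13
P = 5.2683e+08 W

5.2683e+08


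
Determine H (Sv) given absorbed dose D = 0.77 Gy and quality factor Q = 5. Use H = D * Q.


H = D * Q
H = 0.77 * 5
H = 3.8500 Sv

3.8500


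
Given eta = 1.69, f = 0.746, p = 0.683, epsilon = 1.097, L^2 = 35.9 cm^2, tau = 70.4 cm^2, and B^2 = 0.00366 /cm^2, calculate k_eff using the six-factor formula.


k_inf = eta*f*p*eps = 1.69*0.746*0.683*1.097 = 0.9446107
P_TNL = 1/(1 + L^2*B^2) = 1/(1 + 35.9*0.00366) = 0.8838654
P_FNL = exp(-B^2*tau) = exp(-0.00366*70.4) = 0.7728549
k_eff = k_inf * P_TNL * P_FNL = 0.9446107 * 0.8838654 * 0.7728549
k_eff = 0.64526

0.64526


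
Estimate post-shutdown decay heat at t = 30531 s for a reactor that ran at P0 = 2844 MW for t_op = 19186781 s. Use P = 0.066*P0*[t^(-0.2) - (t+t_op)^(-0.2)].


P/P0 = 0.066 * [t^(-0.2) - (t + t_op)^(-0.2)]
P/P0 = 0.066 * [30531^(-0.2) - (30531 + 19186781)^(-0.2)]
P/P0 = 0.066 * [0.1267803 - 0.03493506] = 0.006061786
P = 2844 * 0.006061786 = 17.240 MW

17.240


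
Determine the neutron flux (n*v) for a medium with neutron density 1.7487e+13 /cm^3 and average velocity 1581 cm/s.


phi = n * v
phi = 1.7487e+13 * 1581
phi = 2.7647e+16 /cm^2/s

2.7647e+16


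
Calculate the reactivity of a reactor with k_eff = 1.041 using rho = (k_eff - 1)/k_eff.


rho = (k_eff - 1) / k_eff
rho = (1.041 - 1) / 1.041
rho = 0.039385

0.039385


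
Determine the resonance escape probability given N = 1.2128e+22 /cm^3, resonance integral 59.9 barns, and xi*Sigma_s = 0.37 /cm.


p = exp(-N * I * 1e-24 / (xi*Sigma_s))
p = exp(-1.2128e+22 * 59.9 * 1e-24 / 0.37)
p = 0.14038

0.14038


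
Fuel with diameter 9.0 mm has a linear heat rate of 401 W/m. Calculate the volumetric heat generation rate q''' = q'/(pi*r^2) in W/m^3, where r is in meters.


r = D / 2 / 1000 = 9.0 / 2 / 1000 = 0.0045 m
q''' = q' / (pi * r^2)
q''' = 401 / (pi * 0.0045^2)
q''' = 6.3033e+06 W/m^3

6.3033e+06


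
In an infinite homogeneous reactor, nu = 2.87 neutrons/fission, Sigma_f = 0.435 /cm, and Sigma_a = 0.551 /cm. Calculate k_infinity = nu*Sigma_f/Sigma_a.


k_inf = nu * Sigma_f / Sigma_a
k_inf = 2.87 * 0.435 / 0.551
k_inf = 2.2658

2.2658


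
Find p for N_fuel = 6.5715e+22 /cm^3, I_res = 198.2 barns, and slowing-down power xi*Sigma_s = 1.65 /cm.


p = exp(-N * I * 1e-24 / (xi*Sigma_s))
p = exp(-6.5715e+22 * 198.2 * 1e-24 / 1.65)
p = 3.7306e-04

3.7306e-04


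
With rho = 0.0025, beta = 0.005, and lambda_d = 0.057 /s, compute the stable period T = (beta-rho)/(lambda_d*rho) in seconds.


T = (beta - rho) / (lambda_d * rho)
T = (0.005 - 0.0025) / (0.057 * 0.0025)
T = 17.544 s

17.544


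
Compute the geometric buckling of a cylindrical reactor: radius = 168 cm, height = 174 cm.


B^2 = (2.405/R)^2 + (pi/H)^2
B^2 = (2.405/168)^2 + (pi/174)^2
B^2 = 5.3092e-04 /cm^2

5.3092e-04


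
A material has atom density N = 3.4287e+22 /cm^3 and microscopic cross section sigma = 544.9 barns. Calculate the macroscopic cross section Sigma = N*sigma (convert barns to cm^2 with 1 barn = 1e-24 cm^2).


Sigma = N * sigma_barns * 1e-24
Sigma = 3.4287e+22 * 544.9 * 1e-24
Sigma = 18.683 /cm

18.683


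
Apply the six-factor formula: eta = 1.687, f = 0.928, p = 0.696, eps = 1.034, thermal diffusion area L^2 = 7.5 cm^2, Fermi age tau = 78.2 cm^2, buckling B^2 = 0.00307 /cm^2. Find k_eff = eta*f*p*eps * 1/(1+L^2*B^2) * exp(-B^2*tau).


k_inf = eta*f*p*eps = 1.687*0.928*0.696*1.034 = 1.126660
P_TNL = 1/(1 + L^2*B^2) = 1/(1 + 7.5*0.00307) = 0.9774932
P_FNL = exp(-B^2*tau) = exp(-0.00307*78.2) = 0.7865697
k_eff = k_inf * P_TNL * P_FNL = 1.126660 * 0.9774932 * 0.7865697
k_eff = 0.86625

0.86625


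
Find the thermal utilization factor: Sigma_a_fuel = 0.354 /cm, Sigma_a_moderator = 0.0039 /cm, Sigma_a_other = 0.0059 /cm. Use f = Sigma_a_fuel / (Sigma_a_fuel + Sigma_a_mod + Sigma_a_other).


f = Sigma_a_fuel / (Sigma_a_fuel + Sigma_a_mod + Sigma_a_other)
f = 0.354 / (0.354 + 0.0039 + 0.0059)
f = 0.97306

0.97306


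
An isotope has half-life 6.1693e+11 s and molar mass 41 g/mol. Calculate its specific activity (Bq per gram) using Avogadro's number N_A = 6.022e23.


lambda = ln(2) / t_half = ln(2) / 6.1693e+11 = 1.123543e-12 /s
SA = lambda * N_A / M
SA = 1.123543e-12 * 6.022e23 / 41
SA = 1.6502e+10 Bq/g

1.6502e+10


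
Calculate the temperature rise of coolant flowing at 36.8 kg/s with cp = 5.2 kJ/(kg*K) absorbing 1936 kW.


dT = Q / (m_dot * cp)
dT = 1936 / (36.8 * 5.2)
dT = 10.117 C

10.117


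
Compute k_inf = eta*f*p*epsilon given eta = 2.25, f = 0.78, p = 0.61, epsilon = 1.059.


k_inf = eta * f * p * epsilon
k_inf = 2.25 * 0.78 * 0.61 * 1.059
k_inf = 1.1337

1.1337


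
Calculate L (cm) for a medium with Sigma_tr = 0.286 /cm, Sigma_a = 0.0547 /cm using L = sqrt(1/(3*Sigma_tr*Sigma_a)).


D = 1 / (3 * Sigma_tr) = 1 / (3 * 0.286) = 1.165501 cm
L = sqrt(D / Sigma_a)
L = sqrt(1.165501 / 0.0547)
L = 4.6160 cm

4.6160


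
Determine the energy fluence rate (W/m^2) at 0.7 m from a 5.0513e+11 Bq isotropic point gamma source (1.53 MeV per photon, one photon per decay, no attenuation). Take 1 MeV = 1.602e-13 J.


psi = A * E * 1.602e-13 / (4*pi*r^2)
psi = 5.0513e+11 * 1.53 * 1.602e-13 / (4*pi*0.7^2)
psi = 0.020107 W/m^2

0.020107


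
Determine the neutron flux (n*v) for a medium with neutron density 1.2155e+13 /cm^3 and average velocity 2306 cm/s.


phi = n * v
phi = 1.2155e+13 * 2306
phi = 2.8029e+16 /cm^2/s

2.8029e+16


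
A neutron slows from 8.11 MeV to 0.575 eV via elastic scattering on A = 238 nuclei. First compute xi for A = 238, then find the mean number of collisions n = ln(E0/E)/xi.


xi = 1 + (A-1)^2/(2A)*ln((A-1)/(A+1)) = 0.008379872 (for A = 238)
n = ln(E0/E) / xi
n = ln(8.11e6 / 0.575) / 0.008379872
n = ln(1.410435e+07) / 0.008379872 = 1964.5

1964.5


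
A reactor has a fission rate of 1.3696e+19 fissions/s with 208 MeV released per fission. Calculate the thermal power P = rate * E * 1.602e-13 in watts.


P = fission_rate * E_MeV * 1.602e-13
P = 1.3696e+19 * 208 * 1.602e-13
P = 4.5637e+08 W

4.5637e+08


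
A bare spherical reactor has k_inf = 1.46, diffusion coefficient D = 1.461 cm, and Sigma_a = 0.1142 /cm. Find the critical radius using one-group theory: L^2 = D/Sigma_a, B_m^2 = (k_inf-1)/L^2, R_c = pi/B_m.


L^2 = D / Sigma_a = 1.461 / 0.1142 = 12.79335 cm^2
B_m^2 = (k_inf - 1) / L^2 = (1.46 - 1) / 12.79335 = 0.03595618 /cm^2
For a bare sphere: B_g = pi/R, so R_c = pi / sqrt(B_m^2)
R_c = pi / sqrt(0.03595618) = 16.568 cm

16.568


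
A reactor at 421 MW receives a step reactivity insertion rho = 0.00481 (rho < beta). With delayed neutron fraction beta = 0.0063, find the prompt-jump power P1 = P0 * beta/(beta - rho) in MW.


P1/P0 = beta / (beta - rho)
P1/P0 = 0.0063 / (0.0063 - 0.00481) = 4.228188
P1 = 421 * 4.228188 = 1780.1 MW

1780.1


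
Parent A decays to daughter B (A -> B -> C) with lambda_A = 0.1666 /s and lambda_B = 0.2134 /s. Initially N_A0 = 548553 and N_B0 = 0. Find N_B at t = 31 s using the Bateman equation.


N_B(t) = lambda_A * N_A0 / (lambda_B - lambda_A) * [exp(-lambda_A*t) - exp(-lambda_B*t)]
exp(-0.1666*31) = 0.005715349; exp(-0.2134*31) = 0.001339579
N_B = 0.1666 * 548553 / (0.2134 - 0.1666) * (0.005715349 - 0.001339579)
N_B = 8544.8

8544.8


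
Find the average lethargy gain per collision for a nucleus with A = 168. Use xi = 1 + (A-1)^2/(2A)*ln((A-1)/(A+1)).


xi = 1 + (A-1)^2/(2A) * ln((A-1)/(A+1))
xi = 1 + (168-1)^2/(2*168) * ln((168-1)/(168 +1))
xi = 0.011858

0.011858


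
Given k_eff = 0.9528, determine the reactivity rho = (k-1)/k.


rho = (k_eff - 1) / k_eff
rho = (0.9528 - 1) / 0.9528
rho = -0.049538

-0.049538


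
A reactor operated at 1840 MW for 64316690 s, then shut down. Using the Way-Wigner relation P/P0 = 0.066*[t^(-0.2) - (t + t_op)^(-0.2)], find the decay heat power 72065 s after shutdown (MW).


P/P0 = 0.066 * [t^(-0.2) - (t + t_op)^(-0.2)]
P/P0 = 0.066 * [72065^(-0.2) - (72065 + 64316690)^(-0.2)]
P/P0 = 0.066 * [0.1067714 - 0.02743077] = 0.005236482
P = 1840 * 0.005236482 = 9.6351 MW

9.6351


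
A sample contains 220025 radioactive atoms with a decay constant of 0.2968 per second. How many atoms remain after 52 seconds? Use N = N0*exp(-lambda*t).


N = N0 * exp(-lambda * t)
N = 220025 * exp(-0.2968 * 52)
N = 0.043626

0.043626


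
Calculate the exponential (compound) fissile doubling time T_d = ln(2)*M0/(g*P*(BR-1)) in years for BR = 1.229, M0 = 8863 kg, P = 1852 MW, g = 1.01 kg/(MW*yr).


Breeding gain G = BR - 1 = 1.229 - 1 = 0.229
Fissile production rate = g * P * G = 1.01 * 1852 * 0.229 = 428.34908 kg/yr
T_d = ln(2) * M0 / (g * P * G)
T_d = ln(2) * 8863 / 428.34908 = 14.342 yr

14.342


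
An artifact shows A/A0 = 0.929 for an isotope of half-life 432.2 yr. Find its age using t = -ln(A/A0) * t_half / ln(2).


lambda = ln(2) / t_half = ln(2) / 432.2 = 0.001603765 /yr
t = -ln(A/A0) / lambda
t = -ln(0.929) / 0.001603765
t = 45.921 yr

45.921


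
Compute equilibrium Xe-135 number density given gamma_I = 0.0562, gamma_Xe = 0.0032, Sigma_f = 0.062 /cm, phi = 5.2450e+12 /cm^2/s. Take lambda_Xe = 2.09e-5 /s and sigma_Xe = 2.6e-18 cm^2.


Xe_eq = (gamma_I + gamma_Xe) * Sigma_f * phi / (lambda_Xe + sigma_Xe * phi)
Numerator = (0.0562 + 0.0032) * 0.062 * 5.2450e+12 = 1.931629e+10
Denominator = 2.09e-5 + 2.6e-18 * 5.2450e+12 = 3.453700e-05
Xe_eq = 1.931629e+10 / 3.453700e-05 = 5.5929e+14 /cm^3

5.5929e+14


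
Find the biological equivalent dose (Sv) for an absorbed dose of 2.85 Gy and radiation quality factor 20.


H = D * Q
H = 2.85 * 20
H = 57.000 Sv

57.000


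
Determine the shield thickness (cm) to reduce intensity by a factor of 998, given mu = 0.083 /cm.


x = ln(factor) / mu
x = ln(998) / 0.083
x = 83.202 cm

83.202


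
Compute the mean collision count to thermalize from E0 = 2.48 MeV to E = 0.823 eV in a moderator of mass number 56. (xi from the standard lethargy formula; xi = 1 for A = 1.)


xi = 1 + (A-1)^2/(2A)*ln((A-1)/(A+1)) = 0.03529286 (for A = 56)
n = ln(E0/E) / xi
n = ln(2.48e6 / 0.823) / 0.03529286
n = ln(3.013366e+06) / 0.03529286 = 422.71

422.71


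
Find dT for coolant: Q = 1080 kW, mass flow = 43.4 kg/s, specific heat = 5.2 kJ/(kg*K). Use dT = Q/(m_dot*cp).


dT = Q / (m_dot * cp)
dT = 1080 / (43.4 * 5.2)
dT = 4.7855 C

4.7855


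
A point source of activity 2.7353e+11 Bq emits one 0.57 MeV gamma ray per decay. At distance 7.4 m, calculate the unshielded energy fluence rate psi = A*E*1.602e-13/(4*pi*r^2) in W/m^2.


psi = A * E * 1.602e-13 / (4*pi*r^2)
psi = 2.7353e+11 * 0.57 * 1.602e-13 / (4*pi*7.4^2)
psi = 3.6297e-05 W/m^2

3.6297e-05


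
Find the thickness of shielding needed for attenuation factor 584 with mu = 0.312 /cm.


x = ln(factor) / mu
x = ln(584) / 0.312
x = 20.416 cm

20.416


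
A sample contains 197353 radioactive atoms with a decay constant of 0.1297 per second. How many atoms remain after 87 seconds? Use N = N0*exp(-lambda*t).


N = N0 * exp(-lambda * t)
N = 197353 * exp(-0.1297 * 87)
N = 2.4815

2.4815


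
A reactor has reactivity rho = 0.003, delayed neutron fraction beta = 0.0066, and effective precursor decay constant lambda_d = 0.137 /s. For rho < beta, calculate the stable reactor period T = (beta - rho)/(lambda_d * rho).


T = (beta - rho) / (lambda_d * rho)
T = (0.0066 - 0.003) / (0.137 * 0.003)
T = 8.7591 s

8.7591


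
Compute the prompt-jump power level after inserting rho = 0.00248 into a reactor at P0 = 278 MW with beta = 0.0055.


P1/P0 = beta / (beta - rho)
P1/P0 = 0.0055 / (0.0055 - 0.00248) = 1.821192
P1 = 278 * 1.821192 = 506.29 MW

506.29


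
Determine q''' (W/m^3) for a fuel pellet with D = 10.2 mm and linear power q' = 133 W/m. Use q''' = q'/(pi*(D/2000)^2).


r = D / 2 / 1000 = 10.2 / 2 / 1000 = 0.0051 m
q''' = q' / (pi * r^2)
q''' = 133 / (pi * 0.0051^2)
q''' = 1.6277e+06 W/m^3

1.6277e+06


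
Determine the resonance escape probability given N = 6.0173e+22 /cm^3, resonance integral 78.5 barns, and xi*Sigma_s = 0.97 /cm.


p = exp(-N * I * 1e-24 / (xi*Sigma_s))
p = exp(-6.0173e+22 * 78.5 * 1e-24 / 0.97)
p = 0.0076759

0.0076759


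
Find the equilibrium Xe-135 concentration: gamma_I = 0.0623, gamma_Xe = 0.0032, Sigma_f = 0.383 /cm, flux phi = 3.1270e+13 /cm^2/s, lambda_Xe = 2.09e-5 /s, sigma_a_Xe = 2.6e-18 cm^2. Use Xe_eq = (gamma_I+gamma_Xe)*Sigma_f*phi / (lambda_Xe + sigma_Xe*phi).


Xe_eq = (gamma_I + gamma_Xe) * Sigma_f * phi / (lambda_Xe + sigma_Xe * phi)
Numerator = (0.0623 + 0.0032) * 0.383 * 3.1270e+13 = 7.844549e+11
Denominator = 2.09e-5 + 2.6e-18 * 3.1270e+13 = 1.022020e-04
Xe_eq = 7.844549e+11 / 1.022020e-04 = 7.6755e+15 /cm^3

7.6755e+15


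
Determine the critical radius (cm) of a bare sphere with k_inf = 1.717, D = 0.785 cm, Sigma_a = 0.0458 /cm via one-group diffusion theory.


L^2 = D / Sigma_a = 0.785 / 0.0458 = 17.13974 cm^2
B_m^2 = (k_inf - 1) / L^2 = (1.717 - 1) / 17.13974 = 0.04183261 /cm^2
For a bare sphere: B_g = pi/R, so R_c = pi / sqrt(B_m^2)
R_c = pi / sqrt(0.04183261) = 15.360 cm

15.360


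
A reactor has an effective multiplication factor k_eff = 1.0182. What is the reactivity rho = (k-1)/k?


rho = (k_eff - 1) / k_eff
rho = (1.0182 - 1) / 1.0182
rho = 0.017875

0.017875


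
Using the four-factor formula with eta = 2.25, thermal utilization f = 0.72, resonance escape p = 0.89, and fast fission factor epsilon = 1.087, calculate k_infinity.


k_inf = eta * f * p * epsilon
k_inf = 2.25 * 0.72 * 0.89 * 1.087
k_inf = 1.5672

1.5672


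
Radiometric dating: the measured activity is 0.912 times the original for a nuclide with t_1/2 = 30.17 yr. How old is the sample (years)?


lambda = ln(2) / t_half = ln(2) / 30.17 = 0.02297472 /yr
t = -ln(A/A0) / lambda
t = -ln(0.912) / 0.02297472
t = 4.0094 yr

4.0094


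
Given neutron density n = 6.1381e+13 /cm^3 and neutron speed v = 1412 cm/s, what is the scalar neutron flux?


phi = n * v
phi = 6.1381e+13 * 1412
phi = 8.6670e+16 /cm^2/s

8.6670e+16


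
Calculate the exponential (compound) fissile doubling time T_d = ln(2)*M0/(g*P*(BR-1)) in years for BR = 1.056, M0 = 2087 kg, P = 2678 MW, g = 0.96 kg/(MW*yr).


Breeding gain G = BR - 1 = 1.056 - 1 = 0.056
Fissile production rate = g * P * G = 0.96 * 2678 * 0.056 = 143.96928 kg/yr
T_d = ln(2) * M0 / (g * P * G)
T_d = ln(2) * 2087 / 143.96928 = 10.048 yr

10.048


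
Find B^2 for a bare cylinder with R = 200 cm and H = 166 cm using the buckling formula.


B^2 = (2.405/R)^2 + (pi/H)^2
B^2 = (2.405/200)^2 + (pi/166)^2
B^2 = 5.0277e-04 /cm^2

5.0277e-04


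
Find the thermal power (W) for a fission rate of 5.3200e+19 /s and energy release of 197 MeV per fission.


P = fission_rate * E_MeV * 1.602e-13
P = 5.3200e+19 * 197 * 1.602e-13
P = 1.6790e+09 W

1.6790e+09


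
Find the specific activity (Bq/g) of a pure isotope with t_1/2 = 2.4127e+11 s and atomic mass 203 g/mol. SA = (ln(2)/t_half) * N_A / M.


lambda = ln(2) / t_half = ln(2) / 2.4127e+11 = 2.872911e-12 /s
SA = lambda * N_A / M
SA = 2.872911e-12 * 6.022e23 / 203
SA = 8.5225e+09 Bq/g

8.5225e+09


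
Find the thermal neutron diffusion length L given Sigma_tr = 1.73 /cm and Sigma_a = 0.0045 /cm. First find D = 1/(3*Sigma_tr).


D = 1 / (3 * Sigma_tr) = 1 / (3 * 1.73) = 0.1926782 cm
L = sqrt(D / Sigma_a)
L = sqrt(0.1926782 / 0.0045)
L = 6.5435 cm

6.5435


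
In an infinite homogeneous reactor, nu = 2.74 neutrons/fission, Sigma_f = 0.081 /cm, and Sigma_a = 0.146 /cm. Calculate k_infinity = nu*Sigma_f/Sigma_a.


k_inf = nu * Sigma_f / Sigma_a
k_inf = 2.74 * 0.081 / 0.146
k_inf = 1.5201

1.5201


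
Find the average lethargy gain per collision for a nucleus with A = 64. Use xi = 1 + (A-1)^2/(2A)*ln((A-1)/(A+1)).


xi = 1 + (A-1)^2/(2A) * ln((A-1)/(A+1))
xi = 1 + (64-1)^2/(2*64) * ln((64-1)/(64 +1))
xi = 0.030927

0.030927


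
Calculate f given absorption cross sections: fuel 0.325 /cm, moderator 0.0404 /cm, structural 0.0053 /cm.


f = Sigma_a_fuel / (Sigma_a_fuel + Sigma_a_mod + Sigma_a_other)
f = 0.325 / (0.325 + 0.0404 + 0.0053)
f = 0.87672

0.87672


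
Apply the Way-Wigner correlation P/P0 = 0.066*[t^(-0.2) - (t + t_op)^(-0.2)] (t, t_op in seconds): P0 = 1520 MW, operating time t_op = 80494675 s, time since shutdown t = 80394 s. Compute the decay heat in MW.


P/P0 = 0.066 * [t^(-0.2) - (t + t_op)^(-0.2)]
P/P0 = 0.066 * [80394^(-0.2) - (80394 + 80494675)^(-0.2)]
P/P0 = 0.066 * [0.1044613 - 0.02622768] = 0.005163419
P = 1520 * 0.005163419 = 7.8484 MW

7.8484


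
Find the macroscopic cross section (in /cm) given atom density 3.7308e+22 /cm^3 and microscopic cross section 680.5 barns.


Sigma = N * sigma_barns * 1e-24
Sigma = 3.7308e+22 * 680.5 * 1e-24
Sigma = 25.388 /cm

25.388


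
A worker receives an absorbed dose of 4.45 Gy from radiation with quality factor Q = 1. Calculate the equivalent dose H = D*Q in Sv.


H = D * Q
H = 4.45 * 1
H = 4.4500 Sv

4.4500


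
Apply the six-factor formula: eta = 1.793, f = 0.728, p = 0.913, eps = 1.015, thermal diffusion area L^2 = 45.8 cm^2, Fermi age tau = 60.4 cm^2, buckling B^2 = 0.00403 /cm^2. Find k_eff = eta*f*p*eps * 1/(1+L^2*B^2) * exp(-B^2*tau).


k_inf = eta*f*p*eps = 1.793*0.728*0.913*1.015 = 1.209619
P_TNL = 1/(1 + L^2*B^2) = 1/(1 + 45.8*0.00403) = 0.8441853
P_FNL = exp(-B^2*tau) = exp(-0.00403*60.4) = 0.7839485
k_eff = k_inf * P_TNL * P_FNL = 1.209619 * 0.8441853 * 0.7839485
k_eff = 0.80052

0.80052


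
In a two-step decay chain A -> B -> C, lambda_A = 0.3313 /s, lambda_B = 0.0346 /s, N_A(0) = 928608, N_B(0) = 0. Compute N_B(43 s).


N_B(t) = lambda_A * N_A0 / (lambda_B - lambda_A) * [exp(-lambda_A*t) - exp(-lambda_B*t)]
exp(-0.3313*43) = 6.502558e-07; exp(-0.0346*43) = 0.2258690
N_B = 0.3313 * 928608 / (0.0346 - 0.3313) * (6.502558e-07 - 0.2258690)
N_B = 234203

234203


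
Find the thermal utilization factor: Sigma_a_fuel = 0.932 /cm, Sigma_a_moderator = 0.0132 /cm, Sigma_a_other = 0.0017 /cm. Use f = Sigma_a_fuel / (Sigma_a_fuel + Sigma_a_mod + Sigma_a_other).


f = Sigma_a_fuel / (Sigma_a_fuel + Sigma_a_mod + Sigma_a_other)
f = 0.932 / (0.932 + 0.0132 + 0.0017)
f = 0.98426

0.98426


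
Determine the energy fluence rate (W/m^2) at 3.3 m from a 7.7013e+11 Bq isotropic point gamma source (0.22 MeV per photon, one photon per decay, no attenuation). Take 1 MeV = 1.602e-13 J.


psi = A * E * 1.602e-13 / (4*pi*r^2)
psi = 7.7013e+11 * 0.22 * 1.602e-13 / (4*pi*3.3^2)
psi = 1.9834e-04 W/m^2

1.9834e-04


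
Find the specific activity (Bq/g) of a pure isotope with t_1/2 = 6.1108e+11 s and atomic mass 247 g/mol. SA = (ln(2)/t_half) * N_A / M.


lambda = ln(2) / t_half = ln(2) / 6.1108e+11 = 1.134299e-12 /s
SA = lambda * N_A / M
SA = 1.134299e-12 * 6.022e23 / 247
SA = 2.7655e+09 Bq/g

2.7655e+09


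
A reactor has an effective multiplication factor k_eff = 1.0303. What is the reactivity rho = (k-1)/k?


rho = (k_eff - 1) / k_eff
rho = (1.0303 - 1) / 1.0303
rho = 0.029409

0.029409


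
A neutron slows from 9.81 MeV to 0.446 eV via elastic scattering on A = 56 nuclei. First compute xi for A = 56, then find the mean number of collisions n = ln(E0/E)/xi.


xi = 1 + (A-1)^2/(2A)*ln((A-1)/(A+1)) = 0.03529286 (for A = 56)
n = ln(E0/E) / xi
n = ln(9.81e6 / 0.446) / 0.03529286
n = ln(2.199552e+07) / 0.03529286 = 479.03

479.03


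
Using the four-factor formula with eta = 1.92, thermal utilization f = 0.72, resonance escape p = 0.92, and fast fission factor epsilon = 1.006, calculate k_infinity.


k_inf = eta * f * p * epsilon
k_inf = 1.92 * 0.72 * 0.92 * 1.006
k_inf = 1.2794

1.2794


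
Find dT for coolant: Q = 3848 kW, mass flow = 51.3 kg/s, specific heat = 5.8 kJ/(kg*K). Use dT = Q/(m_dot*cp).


dT = Q / (m_dot * cp)
dT = 3848 / (51.3 * 5.8)
dT = 12.933 C

12.933


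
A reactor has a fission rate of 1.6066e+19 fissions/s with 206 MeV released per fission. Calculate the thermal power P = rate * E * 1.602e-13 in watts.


P = fission_rate * E_MeV * 1.602e-13
P = 1.6066e+19 * 206 * 1.602e-13
P = 5.3020e+08 W

5.3020e+08


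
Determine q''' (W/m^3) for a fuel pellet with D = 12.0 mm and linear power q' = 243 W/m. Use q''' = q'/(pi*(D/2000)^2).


r = D / 2 / 1000 = 12.0 / 2 / 1000 = 0.006 m
q''' = q' / (pi * r^2)
q''' = 243 / (pi * 0.006^2)
q''' = 2.1486e+06 W/m^3

2.1486e+06


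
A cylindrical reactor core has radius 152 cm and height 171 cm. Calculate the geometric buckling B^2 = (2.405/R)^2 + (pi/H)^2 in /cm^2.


B^2 = (2.405/R)^2 + (pi/H)^2
B^2 = (2.405/152)^2 + (pi/171)^2
B^2 = 5.8787e-04 /cm^2

5.8787e-04


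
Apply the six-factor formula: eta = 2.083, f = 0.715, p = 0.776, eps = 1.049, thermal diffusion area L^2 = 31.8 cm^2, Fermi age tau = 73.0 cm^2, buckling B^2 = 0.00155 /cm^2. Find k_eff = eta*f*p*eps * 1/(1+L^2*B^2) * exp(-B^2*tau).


k_inf = eta*f*p*eps = 2.083*0.715*0.776*1.049 = 1.212363
P_TNL = 1/(1 + L^2*B^2) = 1/(1 + 31.8*0.00155) = 0.9530254
P_FNL = exp(-B^2*tau) = exp(-0.00155*73.0) = 0.8930167
k_eff = k_inf * P_TNL * P_FNL = 1.212363 * 0.9530254 * 0.8930167
k_eff = 1.0318

1.0318


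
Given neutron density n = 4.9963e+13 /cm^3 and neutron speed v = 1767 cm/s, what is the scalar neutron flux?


phi = n * v
phi = 4.9963e+13 * 1767
phi = 8.8285e+16 /cm^2/s

8.8285e+16


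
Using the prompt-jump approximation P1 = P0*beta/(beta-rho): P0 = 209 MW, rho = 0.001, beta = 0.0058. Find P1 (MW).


P1/P0 = beta / (beta - rho)
P1/P0 = 0.0058 / (0.0058 - 0.001) = 1.208333
P1 = 209 * 1.208333 = 252.54 MW

252.54


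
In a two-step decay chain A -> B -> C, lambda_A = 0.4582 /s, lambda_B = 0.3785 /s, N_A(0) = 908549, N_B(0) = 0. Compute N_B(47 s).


N_B(t) = lambda_A * N_A0 / (lambda_B - lambda_A) * [exp(-lambda_A*t) - exp(-lambda_B*t)]
exp(-0.4582*47) = 4.439097e-10; exp(-0.3785*47) = 1.879829e-08
N_B = 0.4582 * 908549 / (0.3785 - 0.4582) * (4.439097e-10 - 1.879829e-08)
N_B = 0.095870

0.095870


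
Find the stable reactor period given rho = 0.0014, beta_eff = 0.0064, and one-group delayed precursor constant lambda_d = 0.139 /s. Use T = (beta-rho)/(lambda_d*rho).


T = (beta - rho) / (lambda_d * rho)
T = (0.0064 - 0.0014) / (0.139 * 0.0014)
T = 25.694 s

25.694


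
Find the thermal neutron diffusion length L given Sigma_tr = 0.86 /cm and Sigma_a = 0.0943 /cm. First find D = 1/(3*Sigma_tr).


D = 1 / (3 * Sigma_tr) = 1 / (3 * 0.86) = 0.3875969 cm
L = sqrt(D / Sigma_a)
L = sqrt(0.3875969 / 0.0943)
L = 2.0274 cm

2.0274


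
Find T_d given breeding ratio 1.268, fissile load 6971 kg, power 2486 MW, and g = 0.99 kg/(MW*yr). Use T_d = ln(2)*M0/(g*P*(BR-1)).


Breeding gain G = BR - 1 = 1.268 - 1 = 0.268
Fissile production rate = g * P * G = 0.99 * 2486 * 0.268 = 659.58552 kg/yr
T_d = ln(2) * M0 / (g * P * G)
T_d = ln(2) * 6971 / 659.58552 = 7.3257 yr

7.3257


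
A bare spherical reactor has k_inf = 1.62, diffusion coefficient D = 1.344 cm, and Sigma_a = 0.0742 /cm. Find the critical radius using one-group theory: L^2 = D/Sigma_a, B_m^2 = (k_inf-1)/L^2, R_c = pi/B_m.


L^2 = D / Sigma_a = 1.344 / 0.0742 = 18.11321 cm^2
B_m^2 = (k_inf - 1) / L^2 = (1.62 - 1) / 18.11321 = 0.03422916 /cm^2
For a bare sphere: B_g = pi/R, so R_c = pi / sqrt(B_m^2)
R_c = pi / sqrt(0.03422916) = 16.981 cm

16.981


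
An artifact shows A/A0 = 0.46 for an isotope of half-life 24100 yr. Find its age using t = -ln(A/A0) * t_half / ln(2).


lambda = ln(2) / t_half = ln(2) / 24100 = 2.876129e-05 /yr
t = -ln(A/A0) / lambda
t = -ln(0.46) / 2.876129e-05
t = 26999 yr

26999


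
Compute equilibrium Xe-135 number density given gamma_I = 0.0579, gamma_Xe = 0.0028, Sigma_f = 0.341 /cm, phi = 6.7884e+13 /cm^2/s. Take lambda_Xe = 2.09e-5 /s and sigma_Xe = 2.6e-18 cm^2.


Xe_eq = (gamma_I + gamma_Xe) * Sigma_f * phi / (lambda_Xe + sigma_Xe * phi)
Numerator = (0.0579 + 0.0028) * 0.341 * 6.7884e+13 = 1.405111e+12
Denominator = 2.09e-5 + 2.6e-18 * 6.7884e+13 = 1.973984e-04
Xe_eq = 1.405111e+12 / 1.973984e-04 = 7.1181e+15 /cm^3

7.1181e+15


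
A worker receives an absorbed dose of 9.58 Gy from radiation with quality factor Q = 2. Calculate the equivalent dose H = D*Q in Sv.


H = D * Q
H = 9.58 * 2
H = 19.160 Sv

19.160


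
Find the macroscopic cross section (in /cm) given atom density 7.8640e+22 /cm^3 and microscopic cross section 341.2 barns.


Sigma = N * sigma_barns * 1e-24
Sigma = 7.8640e+22 * 341.2 * 1e-24
Sigma = 26.832 /cm

26.832


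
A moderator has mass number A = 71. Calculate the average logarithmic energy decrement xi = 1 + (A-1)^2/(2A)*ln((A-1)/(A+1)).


xi = 1 + (A-1)^2/(2A) * ln((A-1)/(A+1))
xi = 1 + (71-1)^2/(2*71) * ln((71-1)/(71 +1))
xi = 0.027906

0.027906


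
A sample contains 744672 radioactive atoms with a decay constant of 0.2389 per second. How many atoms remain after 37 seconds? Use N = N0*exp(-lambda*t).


N = N0 * exp(-lambda * t)
N = 744672 * exp(-0.2389 * 37)
N = 107.92

107.92
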